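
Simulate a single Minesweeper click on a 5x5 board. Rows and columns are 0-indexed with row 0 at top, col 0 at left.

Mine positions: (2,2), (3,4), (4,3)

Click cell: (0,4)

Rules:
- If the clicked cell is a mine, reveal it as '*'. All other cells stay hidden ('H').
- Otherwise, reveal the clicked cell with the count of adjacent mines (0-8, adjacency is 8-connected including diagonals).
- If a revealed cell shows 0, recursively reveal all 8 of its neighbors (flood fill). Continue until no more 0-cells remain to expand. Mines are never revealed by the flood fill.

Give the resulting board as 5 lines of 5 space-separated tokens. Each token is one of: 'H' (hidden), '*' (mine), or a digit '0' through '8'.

0 0 0 0 0
0 1 1 1 0
0 1 H 2 1
0 1 2 H H
0 0 1 H H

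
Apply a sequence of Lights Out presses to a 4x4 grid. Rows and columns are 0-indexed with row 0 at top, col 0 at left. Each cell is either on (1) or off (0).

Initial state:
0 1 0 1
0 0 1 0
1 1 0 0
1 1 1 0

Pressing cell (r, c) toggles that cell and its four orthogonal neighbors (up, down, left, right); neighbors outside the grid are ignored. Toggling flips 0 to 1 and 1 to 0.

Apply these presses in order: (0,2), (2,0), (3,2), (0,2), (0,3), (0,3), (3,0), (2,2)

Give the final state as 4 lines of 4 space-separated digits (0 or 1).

Answer: 0 1 0 1
1 0 0 0
1 1 0 1
1 1 1 1

Derivation:
After press 1 at (0,2):
0 0 1 0
0 0 0 0
1 1 0 0
1 1 1 0

After press 2 at (2,0):
0 0 1 0
1 0 0 0
0 0 0 0
0 1 1 0

After press 3 at (3,2):
0 0 1 0
1 0 0 0
0 0 1 0
0 0 0 1

After press 4 at (0,2):
0 1 0 1
1 0 1 0
0 0 1 0
0 0 0 1

After press 5 at (0,3):
0 1 1 0
1 0 1 1
0 0 1 0
0 0 0 1

After press 6 at (0,3):
0 1 0 1
1 0 1 0
0 0 1 0
0 0 0 1

After press 7 at (3,0):
0 1 0 1
1 0 1 0
1 0 1 0
1 1 0 1

After press 8 at (2,2):
0 1 0 1
1 0 0 0
1 1 0 1
1 1 1 1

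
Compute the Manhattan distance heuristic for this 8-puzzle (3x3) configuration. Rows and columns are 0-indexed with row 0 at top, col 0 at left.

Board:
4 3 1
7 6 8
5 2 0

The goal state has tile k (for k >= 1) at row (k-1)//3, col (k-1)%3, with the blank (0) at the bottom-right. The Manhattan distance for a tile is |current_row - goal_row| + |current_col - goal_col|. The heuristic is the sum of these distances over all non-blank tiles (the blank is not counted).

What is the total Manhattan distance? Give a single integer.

Answer: 12

Derivation:
Tile 4: (0,0)->(1,0) = 1
Tile 3: (0,1)->(0,2) = 1
Tile 1: (0,2)->(0,0) = 2
Tile 7: (1,0)->(2,0) = 1
Tile 6: (1,1)->(1,2) = 1
Tile 8: (1,2)->(2,1) = 2
Tile 5: (2,0)->(1,1) = 2
Tile 2: (2,1)->(0,1) = 2
Sum: 1 + 1 + 2 + 1 + 1 + 2 + 2 + 2 = 12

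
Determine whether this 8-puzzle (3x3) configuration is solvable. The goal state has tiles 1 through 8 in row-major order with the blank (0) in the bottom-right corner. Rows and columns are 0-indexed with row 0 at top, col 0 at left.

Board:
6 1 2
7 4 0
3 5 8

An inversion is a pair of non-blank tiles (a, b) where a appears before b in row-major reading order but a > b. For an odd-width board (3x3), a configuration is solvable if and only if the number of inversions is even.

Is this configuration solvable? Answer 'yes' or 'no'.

Answer: no

Derivation:
Inversions (pairs i<j in row-major order where tile[i] > tile[j] > 0): 9
9 is odd, so the puzzle is not solvable.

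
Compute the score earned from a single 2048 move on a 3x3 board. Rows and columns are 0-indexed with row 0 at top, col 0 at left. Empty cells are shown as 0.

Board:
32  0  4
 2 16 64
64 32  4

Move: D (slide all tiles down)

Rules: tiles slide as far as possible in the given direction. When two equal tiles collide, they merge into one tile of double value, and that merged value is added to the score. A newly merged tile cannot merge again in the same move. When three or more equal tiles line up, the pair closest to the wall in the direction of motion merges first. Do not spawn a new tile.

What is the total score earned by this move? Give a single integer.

Slide down:
col 0: [32, 2, 64] -> [32, 2, 64]  score +0 (running 0)
col 1: [0, 16, 32] -> [0, 16, 32]  score +0 (running 0)
col 2: [4, 64, 4] -> [4, 64, 4]  score +0 (running 0)
Board after move:
32  0  4
 2 16 64
64 32  4

Answer: 0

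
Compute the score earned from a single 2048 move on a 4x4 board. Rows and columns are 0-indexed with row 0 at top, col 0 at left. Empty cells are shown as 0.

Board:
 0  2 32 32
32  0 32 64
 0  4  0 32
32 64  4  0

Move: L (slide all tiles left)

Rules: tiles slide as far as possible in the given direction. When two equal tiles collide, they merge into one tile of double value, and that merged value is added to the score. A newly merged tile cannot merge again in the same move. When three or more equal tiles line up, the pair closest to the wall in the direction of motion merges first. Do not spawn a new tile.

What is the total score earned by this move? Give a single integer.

Answer: 128

Derivation:
Slide left:
row 0: [0, 2, 32, 32] -> [2, 64, 0, 0]  score +64 (running 64)
row 1: [32, 0, 32, 64] -> [64, 64, 0, 0]  score +64 (running 128)
row 2: [0, 4, 0, 32] -> [4, 32, 0, 0]  score +0 (running 128)
row 3: [32, 64, 4, 0] -> [32, 64, 4, 0]  score +0 (running 128)
Board after move:
 2 64  0  0
64 64  0  0
 4 32  0  0
32 64  4  0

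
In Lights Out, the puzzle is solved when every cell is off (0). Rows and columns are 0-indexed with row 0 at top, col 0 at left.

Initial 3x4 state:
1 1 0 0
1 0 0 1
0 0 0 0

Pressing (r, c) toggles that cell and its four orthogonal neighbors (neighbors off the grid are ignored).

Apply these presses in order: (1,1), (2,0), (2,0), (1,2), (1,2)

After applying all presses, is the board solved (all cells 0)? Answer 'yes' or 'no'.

After press 1 at (1,1):
1 0 0 0
0 1 1 1
0 1 0 0

After press 2 at (2,0):
1 0 0 0
1 1 1 1
1 0 0 0

After press 3 at (2,0):
1 0 0 0
0 1 1 1
0 1 0 0

After press 4 at (1,2):
1 0 1 0
0 0 0 0
0 1 1 0

After press 5 at (1,2):
1 0 0 0
0 1 1 1
0 1 0 0

Lights still on: 5

Answer: no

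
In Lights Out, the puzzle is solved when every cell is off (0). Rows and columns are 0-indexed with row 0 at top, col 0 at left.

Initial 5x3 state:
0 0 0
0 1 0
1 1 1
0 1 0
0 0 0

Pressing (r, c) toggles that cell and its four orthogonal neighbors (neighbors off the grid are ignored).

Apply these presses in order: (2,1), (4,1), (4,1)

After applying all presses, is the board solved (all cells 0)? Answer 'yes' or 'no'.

Answer: yes

Derivation:
After press 1 at (2,1):
0 0 0
0 0 0
0 0 0
0 0 0
0 0 0

After press 2 at (4,1):
0 0 0
0 0 0
0 0 0
0 1 0
1 1 1

After press 3 at (4,1):
0 0 0
0 0 0
0 0 0
0 0 0
0 0 0

Lights still on: 0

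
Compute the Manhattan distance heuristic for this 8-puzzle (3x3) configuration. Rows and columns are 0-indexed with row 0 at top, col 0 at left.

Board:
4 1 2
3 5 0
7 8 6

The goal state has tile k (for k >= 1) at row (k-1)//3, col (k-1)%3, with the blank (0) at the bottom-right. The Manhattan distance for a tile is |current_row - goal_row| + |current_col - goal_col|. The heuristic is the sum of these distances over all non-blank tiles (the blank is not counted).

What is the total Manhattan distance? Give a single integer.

Tile 4: at (0,0), goal (1,0), distance |0-1|+|0-0| = 1
Tile 1: at (0,1), goal (0,0), distance |0-0|+|1-0| = 1
Tile 2: at (0,2), goal (0,1), distance |0-0|+|2-1| = 1
Tile 3: at (1,0), goal (0,2), distance |1-0|+|0-2| = 3
Tile 5: at (1,1), goal (1,1), distance |1-1|+|1-1| = 0
Tile 7: at (2,0), goal (2,0), distance |2-2|+|0-0| = 0
Tile 8: at (2,1), goal (2,1), distance |2-2|+|1-1| = 0
Tile 6: at (2,2), goal (1,2), distance |2-1|+|2-2| = 1
Sum: 1 + 1 + 1 + 3 + 0 + 0 + 0 + 1 = 7

Answer: 7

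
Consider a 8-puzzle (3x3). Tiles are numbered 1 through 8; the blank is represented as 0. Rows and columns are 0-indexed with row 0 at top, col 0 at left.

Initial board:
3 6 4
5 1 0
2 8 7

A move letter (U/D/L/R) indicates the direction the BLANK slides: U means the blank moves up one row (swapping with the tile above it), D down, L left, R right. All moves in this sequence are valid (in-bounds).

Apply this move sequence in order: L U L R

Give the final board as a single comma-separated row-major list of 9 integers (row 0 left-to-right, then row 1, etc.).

After move 1 (L):
3 6 4
5 0 1
2 8 7

After move 2 (U):
3 0 4
5 6 1
2 8 7

After move 3 (L):
0 3 4
5 6 1
2 8 7

After move 4 (R):
3 0 4
5 6 1
2 8 7

Answer: 3, 0, 4, 5, 6, 1, 2, 8, 7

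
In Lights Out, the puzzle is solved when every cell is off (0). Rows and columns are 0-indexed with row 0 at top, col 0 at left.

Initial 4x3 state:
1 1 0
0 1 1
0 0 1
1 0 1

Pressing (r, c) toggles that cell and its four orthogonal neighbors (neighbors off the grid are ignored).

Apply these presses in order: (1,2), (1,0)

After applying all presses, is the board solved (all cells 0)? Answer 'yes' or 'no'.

Answer: no

Derivation:
After press 1 at (1,2):
1 1 1
0 0 0
0 0 0
1 0 1

After press 2 at (1,0):
0 1 1
1 1 0
1 0 0
1 0 1

Lights still on: 7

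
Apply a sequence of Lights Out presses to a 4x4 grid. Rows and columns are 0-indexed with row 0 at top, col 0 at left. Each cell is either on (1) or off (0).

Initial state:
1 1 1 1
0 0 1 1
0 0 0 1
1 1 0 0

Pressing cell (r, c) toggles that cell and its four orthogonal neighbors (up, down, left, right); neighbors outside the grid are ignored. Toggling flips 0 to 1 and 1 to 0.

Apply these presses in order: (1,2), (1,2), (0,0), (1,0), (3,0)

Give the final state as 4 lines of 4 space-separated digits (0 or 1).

Answer: 1 0 1 1
0 1 1 1
0 0 0 1
0 0 0 0

Derivation:
After press 1 at (1,2):
1 1 0 1
0 1 0 0
0 0 1 1
1 1 0 0

After press 2 at (1,2):
1 1 1 1
0 0 1 1
0 0 0 1
1 1 0 0

After press 3 at (0,0):
0 0 1 1
1 0 1 1
0 0 0 1
1 1 0 0

After press 4 at (1,0):
1 0 1 1
0 1 1 1
1 0 0 1
1 1 0 0

After press 5 at (3,0):
1 0 1 1
0 1 1 1
0 0 0 1
0 0 0 0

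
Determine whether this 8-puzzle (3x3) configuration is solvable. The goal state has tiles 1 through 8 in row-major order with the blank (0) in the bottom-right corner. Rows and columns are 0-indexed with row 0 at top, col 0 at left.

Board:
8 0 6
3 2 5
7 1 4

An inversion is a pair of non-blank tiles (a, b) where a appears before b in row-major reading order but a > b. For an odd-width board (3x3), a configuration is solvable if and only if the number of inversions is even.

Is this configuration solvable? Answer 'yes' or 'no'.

Inversions (pairs i<j in row-major order where tile[i] > tile[j] > 0): 19
19 is odd, so the puzzle is not solvable.

Answer: no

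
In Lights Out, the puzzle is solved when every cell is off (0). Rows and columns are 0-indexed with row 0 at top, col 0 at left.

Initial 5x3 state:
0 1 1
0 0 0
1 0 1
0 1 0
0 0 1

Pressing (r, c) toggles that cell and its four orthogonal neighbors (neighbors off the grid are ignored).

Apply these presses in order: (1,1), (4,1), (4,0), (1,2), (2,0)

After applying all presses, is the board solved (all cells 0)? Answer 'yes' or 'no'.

After press 1 at (1,1):
0 0 1
1 1 1
1 1 1
0 1 0
0 0 1

After press 2 at (4,1):
0 0 1
1 1 1
1 1 1
0 0 0
1 1 0

After press 3 at (4,0):
0 0 1
1 1 1
1 1 1
1 0 0
0 0 0

After press 4 at (1,2):
0 0 0
1 0 0
1 1 0
1 0 0
0 0 0

After press 5 at (2,0):
0 0 0
0 0 0
0 0 0
0 0 0
0 0 0

Lights still on: 0

Answer: yes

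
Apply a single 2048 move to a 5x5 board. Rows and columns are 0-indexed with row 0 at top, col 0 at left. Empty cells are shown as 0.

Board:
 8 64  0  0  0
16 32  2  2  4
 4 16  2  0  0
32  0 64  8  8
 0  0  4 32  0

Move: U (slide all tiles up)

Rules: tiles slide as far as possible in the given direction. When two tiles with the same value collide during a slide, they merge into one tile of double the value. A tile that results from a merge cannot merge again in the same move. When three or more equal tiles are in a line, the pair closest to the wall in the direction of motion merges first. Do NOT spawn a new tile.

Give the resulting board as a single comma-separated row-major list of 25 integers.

Slide up:
col 0: [8, 16, 4, 32, 0] -> [8, 16, 4, 32, 0]
col 1: [64, 32, 16, 0, 0] -> [64, 32, 16, 0, 0]
col 2: [0, 2, 2, 64, 4] -> [4, 64, 4, 0, 0]
col 3: [0, 2, 0, 8, 32] -> [2, 8, 32, 0, 0]
col 4: [0, 4, 0, 8, 0] -> [4, 8, 0, 0, 0]

Answer: 8, 64, 4, 2, 4, 16, 32, 64, 8, 8, 4, 16, 4, 32, 0, 32, 0, 0, 0, 0, 0, 0, 0, 0, 0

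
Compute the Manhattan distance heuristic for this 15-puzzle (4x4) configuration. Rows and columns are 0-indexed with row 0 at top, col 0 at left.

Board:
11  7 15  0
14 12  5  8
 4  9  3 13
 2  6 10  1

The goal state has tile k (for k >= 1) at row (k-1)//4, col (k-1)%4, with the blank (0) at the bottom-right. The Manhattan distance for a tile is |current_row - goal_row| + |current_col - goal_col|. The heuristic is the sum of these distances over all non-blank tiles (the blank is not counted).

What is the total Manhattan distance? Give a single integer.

Tile 11: (0,0)->(2,2) = 4
Tile 7: (0,1)->(1,2) = 2
Tile 15: (0,2)->(3,2) = 3
Tile 14: (1,0)->(3,1) = 3
Tile 12: (1,1)->(2,3) = 3
Tile 5: (1,2)->(1,0) = 2
Tile 8: (1,3)->(1,3) = 0
Tile 4: (2,0)->(0,3) = 5
Tile 9: (2,1)->(2,0) = 1
Tile 3: (2,2)->(0,2) = 2
Tile 13: (2,3)->(3,0) = 4
Tile 2: (3,0)->(0,1) = 4
Tile 6: (3,1)->(1,1) = 2
Tile 10: (3,2)->(2,1) = 2
Tile 1: (3,3)->(0,0) = 6
Sum: 4 + 2 + 3 + 3 + 3 + 2 + 0 + 5 + 1 + 2 + 4 + 4 + 2 + 2 + 6 = 43

Answer: 43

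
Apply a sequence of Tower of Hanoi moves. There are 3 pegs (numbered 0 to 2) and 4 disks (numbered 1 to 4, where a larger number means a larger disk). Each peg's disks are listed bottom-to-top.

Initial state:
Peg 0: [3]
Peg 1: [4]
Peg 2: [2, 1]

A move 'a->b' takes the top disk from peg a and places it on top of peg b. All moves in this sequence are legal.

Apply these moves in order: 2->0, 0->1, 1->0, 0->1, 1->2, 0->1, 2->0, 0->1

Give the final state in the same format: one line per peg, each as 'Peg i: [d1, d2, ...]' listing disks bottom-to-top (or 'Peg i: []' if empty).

After move 1 (2->0):
Peg 0: [3, 1]
Peg 1: [4]
Peg 2: [2]

After move 2 (0->1):
Peg 0: [3]
Peg 1: [4, 1]
Peg 2: [2]

After move 3 (1->0):
Peg 0: [3, 1]
Peg 1: [4]
Peg 2: [2]

After move 4 (0->1):
Peg 0: [3]
Peg 1: [4, 1]
Peg 2: [2]

After move 5 (1->2):
Peg 0: [3]
Peg 1: [4]
Peg 2: [2, 1]

After move 6 (0->1):
Peg 0: []
Peg 1: [4, 3]
Peg 2: [2, 1]

After move 7 (2->0):
Peg 0: [1]
Peg 1: [4, 3]
Peg 2: [2]

After move 8 (0->1):
Peg 0: []
Peg 1: [4, 3, 1]
Peg 2: [2]

Answer: Peg 0: []
Peg 1: [4, 3, 1]
Peg 2: [2]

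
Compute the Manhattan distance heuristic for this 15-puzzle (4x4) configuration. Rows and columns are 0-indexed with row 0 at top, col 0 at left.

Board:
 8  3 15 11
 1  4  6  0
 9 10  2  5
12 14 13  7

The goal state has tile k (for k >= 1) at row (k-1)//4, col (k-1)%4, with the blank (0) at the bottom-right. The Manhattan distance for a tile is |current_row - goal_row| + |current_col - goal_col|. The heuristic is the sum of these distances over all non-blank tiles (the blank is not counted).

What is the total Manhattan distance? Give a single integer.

Tile 8: (0,0)->(1,3) = 4
Tile 3: (0,1)->(0,2) = 1
Tile 15: (0,2)->(3,2) = 3
Tile 11: (0,3)->(2,2) = 3
Tile 1: (1,0)->(0,0) = 1
Tile 4: (1,1)->(0,3) = 3
Tile 6: (1,2)->(1,1) = 1
Tile 9: (2,0)->(2,0) = 0
Tile 10: (2,1)->(2,1) = 0
Tile 2: (2,2)->(0,1) = 3
Tile 5: (2,3)->(1,0) = 4
Tile 12: (3,0)->(2,3) = 4
Tile 14: (3,1)->(3,1) = 0
Tile 13: (3,2)->(3,0) = 2
Tile 7: (3,3)->(1,2) = 3
Sum: 4 + 1 + 3 + 3 + 1 + 3 + 1 + 0 + 0 + 3 + 4 + 4 + 0 + 2 + 3 = 32

Answer: 32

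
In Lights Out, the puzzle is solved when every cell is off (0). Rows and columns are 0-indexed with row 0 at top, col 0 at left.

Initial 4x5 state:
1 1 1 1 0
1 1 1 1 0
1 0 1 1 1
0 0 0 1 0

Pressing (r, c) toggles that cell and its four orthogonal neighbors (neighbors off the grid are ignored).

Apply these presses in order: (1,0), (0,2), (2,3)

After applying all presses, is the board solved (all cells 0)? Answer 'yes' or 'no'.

After press 1 at (1,0):
0 1 1 1 0
0 0 1 1 0
0 0 1 1 1
0 0 0 1 0

After press 2 at (0,2):
0 0 0 0 0
0 0 0 1 0
0 0 1 1 1
0 0 0 1 0

After press 3 at (2,3):
0 0 0 0 0
0 0 0 0 0
0 0 0 0 0
0 0 0 0 0

Lights still on: 0

Answer: yes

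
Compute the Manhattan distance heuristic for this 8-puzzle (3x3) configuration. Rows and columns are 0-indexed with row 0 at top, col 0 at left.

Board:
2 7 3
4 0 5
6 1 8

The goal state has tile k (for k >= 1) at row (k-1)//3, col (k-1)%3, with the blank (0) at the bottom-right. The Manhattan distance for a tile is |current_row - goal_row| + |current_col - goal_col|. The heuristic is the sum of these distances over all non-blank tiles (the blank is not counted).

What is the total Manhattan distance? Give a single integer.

Tile 2: (0,0)->(0,1) = 1
Tile 7: (0,1)->(2,0) = 3
Tile 3: (0,2)->(0,2) = 0
Tile 4: (1,0)->(1,0) = 0
Tile 5: (1,2)->(1,1) = 1
Tile 6: (2,0)->(1,2) = 3
Tile 1: (2,1)->(0,0) = 3
Tile 8: (2,2)->(2,1) = 1
Sum: 1 + 3 + 0 + 0 + 1 + 3 + 3 + 1 = 12

Answer: 12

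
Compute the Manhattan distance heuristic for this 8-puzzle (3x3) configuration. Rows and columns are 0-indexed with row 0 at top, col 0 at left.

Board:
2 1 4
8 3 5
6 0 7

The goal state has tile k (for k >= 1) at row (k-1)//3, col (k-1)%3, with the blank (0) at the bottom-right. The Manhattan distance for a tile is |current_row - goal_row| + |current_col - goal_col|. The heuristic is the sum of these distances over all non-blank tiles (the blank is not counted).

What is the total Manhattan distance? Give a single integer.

Answer: 15

Derivation:
Tile 2: (0,0)->(0,1) = 1
Tile 1: (0,1)->(0,0) = 1
Tile 4: (0,2)->(1,0) = 3
Tile 8: (1,0)->(2,1) = 2
Tile 3: (1,1)->(0,2) = 2
Tile 5: (1,2)->(1,1) = 1
Tile 6: (2,0)->(1,2) = 3
Tile 7: (2,2)->(2,0) = 2
Sum: 1 + 1 + 3 + 2 + 2 + 1 + 3 + 2 = 15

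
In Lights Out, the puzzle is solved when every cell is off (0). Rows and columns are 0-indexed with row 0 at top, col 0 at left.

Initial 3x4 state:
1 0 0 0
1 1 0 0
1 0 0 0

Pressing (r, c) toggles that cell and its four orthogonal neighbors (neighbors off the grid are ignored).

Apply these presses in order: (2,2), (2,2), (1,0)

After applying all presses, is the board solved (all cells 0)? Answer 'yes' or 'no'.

After press 1 at (2,2):
1 0 0 0
1 1 1 0
1 1 1 1

After press 2 at (2,2):
1 0 0 0
1 1 0 0
1 0 0 0

After press 3 at (1,0):
0 0 0 0
0 0 0 0
0 0 0 0

Lights still on: 0

Answer: yes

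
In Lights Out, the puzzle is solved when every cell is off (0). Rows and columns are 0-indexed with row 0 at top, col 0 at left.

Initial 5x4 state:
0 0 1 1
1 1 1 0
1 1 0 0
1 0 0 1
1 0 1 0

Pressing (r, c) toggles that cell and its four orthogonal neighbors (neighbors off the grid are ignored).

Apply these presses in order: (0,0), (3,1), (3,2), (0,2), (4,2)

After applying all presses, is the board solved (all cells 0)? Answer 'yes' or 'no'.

Answer: no

Derivation:
After press 1 at (0,0):
1 1 1 1
0 1 1 0
1 1 0 0
1 0 0 1
1 0 1 0

After press 2 at (3,1):
1 1 1 1
0 1 1 0
1 0 0 0
0 1 1 1
1 1 1 0

After press 3 at (3,2):
1 1 1 1
0 1 1 0
1 0 1 0
0 0 0 0
1 1 0 0

After press 4 at (0,2):
1 0 0 0
0 1 0 0
1 0 1 0
0 0 0 0
1 1 0 0

After press 5 at (4,2):
1 0 0 0
0 1 0 0
1 0 1 0
0 0 1 0
1 0 1 1

Lights still on: 8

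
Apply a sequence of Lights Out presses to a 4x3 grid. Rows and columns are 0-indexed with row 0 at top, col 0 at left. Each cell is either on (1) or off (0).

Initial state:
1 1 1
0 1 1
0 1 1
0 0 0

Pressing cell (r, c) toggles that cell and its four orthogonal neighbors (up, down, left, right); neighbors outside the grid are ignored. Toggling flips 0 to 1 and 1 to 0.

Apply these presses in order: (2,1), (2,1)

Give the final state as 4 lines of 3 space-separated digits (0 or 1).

Answer: 1 1 1
0 1 1
0 1 1
0 0 0

Derivation:
After press 1 at (2,1):
1 1 1
0 0 1
1 0 0
0 1 0

After press 2 at (2,1):
1 1 1
0 1 1
0 1 1
0 0 0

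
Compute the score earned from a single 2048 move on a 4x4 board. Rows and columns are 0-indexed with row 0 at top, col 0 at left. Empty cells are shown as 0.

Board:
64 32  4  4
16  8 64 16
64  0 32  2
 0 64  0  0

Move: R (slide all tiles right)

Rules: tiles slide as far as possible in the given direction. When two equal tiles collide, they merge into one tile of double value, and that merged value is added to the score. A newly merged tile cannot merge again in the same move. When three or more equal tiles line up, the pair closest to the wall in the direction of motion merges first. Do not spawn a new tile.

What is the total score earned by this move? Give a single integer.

Slide right:
row 0: [64, 32, 4, 4] -> [0, 64, 32, 8]  score +8 (running 8)
row 1: [16, 8, 64, 16] -> [16, 8, 64, 16]  score +0 (running 8)
row 2: [64, 0, 32, 2] -> [0, 64, 32, 2]  score +0 (running 8)
row 3: [0, 64, 0, 0] -> [0, 0, 0, 64]  score +0 (running 8)
Board after move:
 0 64 32  8
16  8 64 16
 0 64 32  2
 0  0  0 64

Answer: 8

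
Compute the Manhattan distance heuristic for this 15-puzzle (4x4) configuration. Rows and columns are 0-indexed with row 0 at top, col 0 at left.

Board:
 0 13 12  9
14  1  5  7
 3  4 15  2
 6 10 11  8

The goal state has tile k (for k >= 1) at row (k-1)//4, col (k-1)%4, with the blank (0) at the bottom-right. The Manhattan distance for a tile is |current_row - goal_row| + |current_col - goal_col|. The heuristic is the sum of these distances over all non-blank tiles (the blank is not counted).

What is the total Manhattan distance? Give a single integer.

Tile 13: at (0,1), goal (3,0), distance |0-3|+|1-0| = 4
Tile 12: at (0,2), goal (2,3), distance |0-2|+|2-3| = 3
Tile 9: at (0,3), goal (2,0), distance |0-2|+|3-0| = 5
Tile 14: at (1,0), goal (3,1), distance |1-3|+|0-1| = 3
Tile 1: at (1,1), goal (0,0), distance |1-0|+|1-0| = 2
Tile 5: at (1,2), goal (1,0), distance |1-1|+|2-0| = 2
Tile 7: at (1,3), goal (1,2), distance |1-1|+|3-2| = 1
Tile 3: at (2,0), goal (0,2), distance |2-0|+|0-2| = 4
Tile 4: at (2,1), goal (0,3), distance |2-0|+|1-3| = 4
Tile 15: at (2,2), goal (3,2), distance |2-3|+|2-2| = 1
Tile 2: at (2,3), goal (0,1), distance |2-0|+|3-1| = 4
Tile 6: at (3,0), goal (1,1), distance |3-1|+|0-1| = 3
Tile 10: at (3,1), goal (2,1), distance |3-2|+|1-1| = 1
Tile 11: at (3,2), goal (2,2), distance |3-2|+|2-2| = 1
Tile 8: at (3,3), goal (1,3), distance |3-1|+|3-3| = 2
Sum: 4 + 3 + 5 + 3 + 2 + 2 + 1 + 4 + 4 + 1 + 4 + 3 + 1 + 1 + 2 = 40

Answer: 40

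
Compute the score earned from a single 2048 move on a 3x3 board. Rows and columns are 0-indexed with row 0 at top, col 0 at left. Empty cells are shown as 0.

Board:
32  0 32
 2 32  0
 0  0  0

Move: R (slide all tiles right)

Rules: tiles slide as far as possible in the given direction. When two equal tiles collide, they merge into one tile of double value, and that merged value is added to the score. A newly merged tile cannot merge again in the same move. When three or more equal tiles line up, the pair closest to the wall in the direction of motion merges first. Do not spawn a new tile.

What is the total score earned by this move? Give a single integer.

Slide right:
row 0: [32, 0, 32] -> [0, 0, 64]  score +64 (running 64)
row 1: [2, 32, 0] -> [0, 2, 32]  score +0 (running 64)
row 2: [0, 0, 0] -> [0, 0, 0]  score +0 (running 64)
Board after move:
 0  0 64
 0  2 32
 0  0  0

Answer: 64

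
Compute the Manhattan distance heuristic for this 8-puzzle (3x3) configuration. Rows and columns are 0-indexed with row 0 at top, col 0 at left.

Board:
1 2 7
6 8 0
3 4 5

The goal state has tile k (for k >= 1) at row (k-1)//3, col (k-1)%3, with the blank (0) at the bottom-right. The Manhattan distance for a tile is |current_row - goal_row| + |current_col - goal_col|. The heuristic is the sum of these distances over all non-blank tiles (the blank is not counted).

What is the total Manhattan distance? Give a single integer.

Answer: 15

Derivation:
Tile 1: (0,0)->(0,0) = 0
Tile 2: (0,1)->(0,1) = 0
Tile 7: (0,2)->(2,0) = 4
Tile 6: (1,0)->(1,2) = 2
Tile 8: (1,1)->(2,1) = 1
Tile 3: (2,0)->(0,2) = 4
Tile 4: (2,1)->(1,0) = 2
Tile 5: (2,2)->(1,1) = 2
Sum: 0 + 0 + 4 + 2 + 1 + 4 + 2 + 2 = 15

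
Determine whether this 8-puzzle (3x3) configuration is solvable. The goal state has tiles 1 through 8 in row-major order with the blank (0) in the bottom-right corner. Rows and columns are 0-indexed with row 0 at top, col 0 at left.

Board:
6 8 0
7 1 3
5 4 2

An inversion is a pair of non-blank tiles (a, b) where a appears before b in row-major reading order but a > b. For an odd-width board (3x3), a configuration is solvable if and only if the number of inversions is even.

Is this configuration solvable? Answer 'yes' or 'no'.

Answer: yes

Derivation:
Inversions (pairs i<j in row-major order where tile[i] > tile[j] > 0): 20
20 is even, so the puzzle is solvable.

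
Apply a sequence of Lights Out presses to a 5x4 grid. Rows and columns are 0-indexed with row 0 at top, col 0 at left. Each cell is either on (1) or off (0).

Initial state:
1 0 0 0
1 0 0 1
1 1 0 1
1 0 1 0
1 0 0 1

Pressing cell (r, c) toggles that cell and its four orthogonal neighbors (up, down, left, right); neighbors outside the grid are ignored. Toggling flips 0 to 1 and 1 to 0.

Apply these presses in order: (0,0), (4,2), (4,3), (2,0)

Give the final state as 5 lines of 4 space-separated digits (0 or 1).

After press 1 at (0,0):
0 1 0 0
0 0 0 1
1 1 0 1
1 0 1 0
1 0 0 1

After press 2 at (4,2):
0 1 0 0
0 0 0 1
1 1 0 1
1 0 0 0
1 1 1 0

After press 3 at (4,3):
0 1 0 0
0 0 0 1
1 1 0 1
1 0 0 1
1 1 0 1

After press 4 at (2,0):
0 1 0 0
1 0 0 1
0 0 0 1
0 0 0 1
1 1 0 1

Answer: 0 1 0 0
1 0 0 1
0 0 0 1
0 0 0 1
1 1 0 1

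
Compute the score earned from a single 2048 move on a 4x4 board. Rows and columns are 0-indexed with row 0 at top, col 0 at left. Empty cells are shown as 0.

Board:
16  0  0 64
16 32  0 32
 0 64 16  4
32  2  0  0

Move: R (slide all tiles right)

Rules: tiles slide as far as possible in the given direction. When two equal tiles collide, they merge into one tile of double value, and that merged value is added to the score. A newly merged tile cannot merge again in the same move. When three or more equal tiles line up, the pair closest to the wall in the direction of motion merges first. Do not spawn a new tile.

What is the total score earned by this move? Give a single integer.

Answer: 64

Derivation:
Slide right:
row 0: [16, 0, 0, 64] -> [0, 0, 16, 64]  score +0 (running 0)
row 1: [16, 32, 0, 32] -> [0, 0, 16, 64]  score +64 (running 64)
row 2: [0, 64, 16, 4] -> [0, 64, 16, 4]  score +0 (running 64)
row 3: [32, 2, 0, 0] -> [0, 0, 32, 2]  score +0 (running 64)
Board after move:
 0  0 16 64
 0  0 16 64
 0 64 16  4
 0  0 32  2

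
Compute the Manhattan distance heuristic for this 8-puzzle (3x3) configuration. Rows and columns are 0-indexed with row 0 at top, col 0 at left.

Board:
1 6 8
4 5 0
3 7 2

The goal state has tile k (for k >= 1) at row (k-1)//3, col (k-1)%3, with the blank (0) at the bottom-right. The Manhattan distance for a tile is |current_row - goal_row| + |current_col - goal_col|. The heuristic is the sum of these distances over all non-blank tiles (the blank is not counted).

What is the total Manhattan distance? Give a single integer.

Answer: 13

Derivation:
Tile 1: at (0,0), goal (0,0), distance |0-0|+|0-0| = 0
Tile 6: at (0,1), goal (1,2), distance |0-1|+|1-2| = 2
Tile 8: at (0,2), goal (2,1), distance |0-2|+|2-1| = 3
Tile 4: at (1,0), goal (1,0), distance |1-1|+|0-0| = 0
Tile 5: at (1,1), goal (1,1), distance |1-1|+|1-1| = 0
Tile 3: at (2,0), goal (0,2), distance |2-0|+|0-2| = 4
Tile 7: at (2,1), goal (2,0), distance |2-2|+|1-0| = 1
Tile 2: at (2,2), goal (0,1), distance |2-0|+|2-1| = 3
Sum: 0 + 2 + 3 + 0 + 0 + 4 + 1 + 3 = 13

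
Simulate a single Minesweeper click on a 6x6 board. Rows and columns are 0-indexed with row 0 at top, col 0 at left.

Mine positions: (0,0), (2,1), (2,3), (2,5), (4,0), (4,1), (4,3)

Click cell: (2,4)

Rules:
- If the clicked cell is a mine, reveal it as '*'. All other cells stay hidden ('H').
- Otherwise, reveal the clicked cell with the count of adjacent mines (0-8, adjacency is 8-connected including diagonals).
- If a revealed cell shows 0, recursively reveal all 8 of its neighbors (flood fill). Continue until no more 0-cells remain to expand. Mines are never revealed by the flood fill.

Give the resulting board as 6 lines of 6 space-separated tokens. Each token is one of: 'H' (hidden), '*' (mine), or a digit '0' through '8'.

H H H H H H
H H H H H H
H H H H 2 H
H H H H H H
H H H H H H
H H H H H H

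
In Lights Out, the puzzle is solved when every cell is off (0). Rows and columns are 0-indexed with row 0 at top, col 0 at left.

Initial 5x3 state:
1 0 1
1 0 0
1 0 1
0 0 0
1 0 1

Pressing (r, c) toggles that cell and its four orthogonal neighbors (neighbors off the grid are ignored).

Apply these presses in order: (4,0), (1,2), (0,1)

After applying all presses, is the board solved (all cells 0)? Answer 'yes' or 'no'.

Answer: no

Derivation:
After press 1 at (4,0):
1 0 1
1 0 0
1 0 1
1 0 0
0 1 1

After press 2 at (1,2):
1 0 0
1 1 1
1 0 0
1 0 0
0 1 1

After press 3 at (0,1):
0 1 1
1 0 1
1 0 0
1 0 0
0 1 1

Lights still on: 8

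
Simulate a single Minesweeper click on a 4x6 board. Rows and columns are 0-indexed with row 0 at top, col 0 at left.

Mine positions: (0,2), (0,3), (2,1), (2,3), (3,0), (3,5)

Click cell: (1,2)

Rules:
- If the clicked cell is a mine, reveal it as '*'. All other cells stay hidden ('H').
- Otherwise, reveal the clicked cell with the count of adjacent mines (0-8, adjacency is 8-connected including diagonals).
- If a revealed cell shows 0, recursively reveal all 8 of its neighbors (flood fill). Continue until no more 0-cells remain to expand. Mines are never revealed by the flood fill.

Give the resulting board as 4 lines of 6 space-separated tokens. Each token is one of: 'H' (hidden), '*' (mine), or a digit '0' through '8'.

H H H H H H
H H 4 H H H
H H H H H H
H H H H H H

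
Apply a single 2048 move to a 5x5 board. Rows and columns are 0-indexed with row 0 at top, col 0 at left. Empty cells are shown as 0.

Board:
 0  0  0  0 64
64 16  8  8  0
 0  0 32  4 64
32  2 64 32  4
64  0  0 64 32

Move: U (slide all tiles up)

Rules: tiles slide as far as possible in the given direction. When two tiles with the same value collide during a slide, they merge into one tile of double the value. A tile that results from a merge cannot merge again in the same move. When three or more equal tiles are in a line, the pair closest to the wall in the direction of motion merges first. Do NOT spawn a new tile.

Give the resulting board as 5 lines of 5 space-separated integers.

Slide up:
col 0: [0, 64, 0, 32, 64] -> [64, 32, 64, 0, 0]
col 1: [0, 16, 0, 2, 0] -> [16, 2, 0, 0, 0]
col 2: [0, 8, 32, 64, 0] -> [8, 32, 64, 0, 0]
col 3: [0, 8, 4, 32, 64] -> [8, 4, 32, 64, 0]
col 4: [64, 0, 64, 4, 32] -> [128, 4, 32, 0, 0]

Answer:  64  16   8   8 128
 32   2  32   4   4
 64   0  64  32  32
  0   0   0  64   0
  0   0   0   0   0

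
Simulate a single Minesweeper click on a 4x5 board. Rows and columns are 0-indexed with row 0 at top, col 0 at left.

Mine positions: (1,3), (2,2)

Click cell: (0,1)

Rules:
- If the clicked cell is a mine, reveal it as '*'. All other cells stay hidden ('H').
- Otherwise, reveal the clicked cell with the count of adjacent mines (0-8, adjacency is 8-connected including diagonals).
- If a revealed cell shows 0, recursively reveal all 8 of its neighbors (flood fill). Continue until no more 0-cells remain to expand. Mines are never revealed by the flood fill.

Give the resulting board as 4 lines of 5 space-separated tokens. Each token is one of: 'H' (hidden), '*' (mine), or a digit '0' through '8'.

0 0 1 H H
0 1 2 H H
0 1 H H H
0 1 H H H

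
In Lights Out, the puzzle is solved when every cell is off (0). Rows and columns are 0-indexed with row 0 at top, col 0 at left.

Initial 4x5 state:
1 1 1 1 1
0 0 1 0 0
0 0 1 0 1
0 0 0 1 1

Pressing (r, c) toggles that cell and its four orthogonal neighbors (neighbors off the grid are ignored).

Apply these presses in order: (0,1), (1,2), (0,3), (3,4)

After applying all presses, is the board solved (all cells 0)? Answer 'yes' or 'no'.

After press 1 at (0,1):
0 0 0 1 1
0 1 1 0 0
0 0 1 0 1
0 0 0 1 1

After press 2 at (1,2):
0 0 1 1 1
0 0 0 1 0
0 0 0 0 1
0 0 0 1 1

After press 3 at (0,3):
0 0 0 0 0
0 0 0 0 0
0 0 0 0 1
0 0 0 1 1

After press 4 at (3,4):
0 0 0 0 0
0 0 0 0 0
0 0 0 0 0
0 0 0 0 0

Lights still on: 0

Answer: yes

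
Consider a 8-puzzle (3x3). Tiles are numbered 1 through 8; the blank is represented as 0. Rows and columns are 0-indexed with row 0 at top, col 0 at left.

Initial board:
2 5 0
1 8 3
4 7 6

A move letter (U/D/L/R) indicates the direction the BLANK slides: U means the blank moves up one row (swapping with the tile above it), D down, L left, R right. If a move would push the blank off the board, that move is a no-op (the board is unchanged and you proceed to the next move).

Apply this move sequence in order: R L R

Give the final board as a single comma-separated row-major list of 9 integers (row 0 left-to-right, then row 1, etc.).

After move 1 (R):
2 5 0
1 8 3
4 7 6

After move 2 (L):
2 0 5
1 8 3
4 7 6

After move 3 (R):
2 5 0
1 8 3
4 7 6

Answer: 2, 5, 0, 1, 8, 3, 4, 7, 6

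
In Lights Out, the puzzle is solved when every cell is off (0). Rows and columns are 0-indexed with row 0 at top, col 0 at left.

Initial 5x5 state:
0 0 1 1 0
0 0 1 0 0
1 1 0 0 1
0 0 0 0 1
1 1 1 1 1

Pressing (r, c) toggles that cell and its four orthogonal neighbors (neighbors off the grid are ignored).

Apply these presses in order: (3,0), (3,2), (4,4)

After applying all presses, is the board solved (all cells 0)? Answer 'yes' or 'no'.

After press 1 at (3,0):
0 0 1 1 0
0 0 1 0 0
0 1 0 0 1
1 1 0 0 1
0 1 1 1 1

After press 2 at (3,2):
0 0 1 1 0
0 0 1 0 0
0 1 1 0 1
1 0 1 1 1
0 1 0 1 1

After press 3 at (4,4):
0 0 1 1 0
0 0 1 0 0
0 1 1 0 1
1 0 1 1 0
0 1 0 0 0

Lights still on: 10

Answer: no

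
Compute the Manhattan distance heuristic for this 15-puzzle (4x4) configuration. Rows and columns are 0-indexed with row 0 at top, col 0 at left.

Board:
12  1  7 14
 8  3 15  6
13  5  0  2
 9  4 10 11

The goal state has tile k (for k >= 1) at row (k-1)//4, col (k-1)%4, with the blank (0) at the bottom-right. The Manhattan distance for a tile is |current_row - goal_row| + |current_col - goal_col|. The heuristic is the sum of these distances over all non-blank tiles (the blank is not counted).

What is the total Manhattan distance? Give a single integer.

Tile 12: at (0,0), goal (2,3), distance |0-2|+|0-3| = 5
Tile 1: at (0,1), goal (0,0), distance |0-0|+|1-0| = 1
Tile 7: at (0,2), goal (1,2), distance |0-1|+|2-2| = 1
Tile 14: at (0,3), goal (3,1), distance |0-3|+|3-1| = 5
Tile 8: at (1,0), goal (1,3), distance |1-1|+|0-3| = 3
Tile 3: at (1,1), goal (0,2), distance |1-0|+|1-2| = 2
Tile 15: at (1,2), goal (3,2), distance |1-3|+|2-2| = 2
Tile 6: at (1,3), goal (1,1), distance |1-1|+|3-1| = 2
Tile 13: at (2,0), goal (3,0), distance |2-3|+|0-0| = 1
Tile 5: at (2,1), goal (1,0), distance |2-1|+|1-0| = 2
Tile 2: at (2,3), goal (0,1), distance |2-0|+|3-1| = 4
Tile 9: at (3,0), goal (2,0), distance |3-2|+|0-0| = 1
Tile 4: at (3,1), goal (0,3), distance |3-0|+|1-3| = 5
Tile 10: at (3,2), goal (2,1), distance |3-2|+|2-1| = 2
Tile 11: at (3,3), goal (2,2), distance |3-2|+|3-2| = 2
Sum: 5 + 1 + 1 + 5 + 3 + 2 + 2 + 2 + 1 + 2 + 4 + 1 + 5 + 2 + 2 = 38

Answer: 38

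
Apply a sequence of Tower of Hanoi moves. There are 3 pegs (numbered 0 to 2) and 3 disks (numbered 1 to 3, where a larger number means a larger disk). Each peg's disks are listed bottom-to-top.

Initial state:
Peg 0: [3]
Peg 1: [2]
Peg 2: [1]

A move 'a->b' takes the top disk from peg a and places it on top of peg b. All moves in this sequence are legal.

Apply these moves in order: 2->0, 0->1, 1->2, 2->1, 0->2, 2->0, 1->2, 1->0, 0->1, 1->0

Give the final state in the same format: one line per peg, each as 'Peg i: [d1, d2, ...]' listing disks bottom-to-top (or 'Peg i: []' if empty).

After move 1 (2->0):
Peg 0: [3, 1]
Peg 1: [2]
Peg 2: []

After move 2 (0->1):
Peg 0: [3]
Peg 1: [2, 1]
Peg 2: []

After move 3 (1->2):
Peg 0: [3]
Peg 1: [2]
Peg 2: [1]

After move 4 (2->1):
Peg 0: [3]
Peg 1: [2, 1]
Peg 2: []

After move 5 (0->2):
Peg 0: []
Peg 1: [2, 1]
Peg 2: [3]

After move 6 (2->0):
Peg 0: [3]
Peg 1: [2, 1]
Peg 2: []

After move 7 (1->2):
Peg 0: [3]
Peg 1: [2]
Peg 2: [1]

After move 8 (1->0):
Peg 0: [3, 2]
Peg 1: []
Peg 2: [1]

After move 9 (0->1):
Peg 0: [3]
Peg 1: [2]
Peg 2: [1]

After move 10 (1->0):
Peg 0: [3, 2]
Peg 1: []
Peg 2: [1]

Answer: Peg 0: [3, 2]
Peg 1: []
Peg 2: [1]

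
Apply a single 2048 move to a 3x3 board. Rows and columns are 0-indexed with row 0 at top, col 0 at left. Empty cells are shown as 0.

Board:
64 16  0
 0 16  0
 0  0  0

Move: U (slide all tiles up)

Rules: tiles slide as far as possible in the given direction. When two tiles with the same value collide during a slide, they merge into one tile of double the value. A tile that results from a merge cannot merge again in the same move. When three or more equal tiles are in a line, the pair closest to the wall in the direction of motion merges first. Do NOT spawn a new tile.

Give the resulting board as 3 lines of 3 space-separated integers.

Slide up:
col 0: [64, 0, 0] -> [64, 0, 0]
col 1: [16, 16, 0] -> [32, 0, 0]
col 2: [0, 0, 0] -> [0, 0, 0]

Answer: 64 32  0
 0  0  0
 0  0  0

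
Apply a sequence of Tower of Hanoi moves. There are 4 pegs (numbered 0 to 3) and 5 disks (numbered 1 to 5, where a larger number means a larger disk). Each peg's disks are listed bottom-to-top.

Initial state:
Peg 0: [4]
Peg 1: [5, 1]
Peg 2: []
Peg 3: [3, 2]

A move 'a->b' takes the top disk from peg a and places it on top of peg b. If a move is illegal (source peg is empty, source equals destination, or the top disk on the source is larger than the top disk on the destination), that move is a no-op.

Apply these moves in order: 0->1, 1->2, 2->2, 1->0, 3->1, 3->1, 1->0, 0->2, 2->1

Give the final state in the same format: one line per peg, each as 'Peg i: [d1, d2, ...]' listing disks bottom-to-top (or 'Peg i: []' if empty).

After move 1 (0->1):
Peg 0: [4]
Peg 1: [5, 1]
Peg 2: []
Peg 3: [3, 2]

After move 2 (1->2):
Peg 0: [4]
Peg 1: [5]
Peg 2: [1]
Peg 3: [3, 2]

After move 3 (2->2):
Peg 0: [4]
Peg 1: [5]
Peg 2: [1]
Peg 3: [3, 2]

After move 4 (1->0):
Peg 0: [4]
Peg 1: [5]
Peg 2: [1]
Peg 3: [3, 2]

After move 5 (3->1):
Peg 0: [4]
Peg 1: [5, 2]
Peg 2: [1]
Peg 3: [3]

After move 6 (3->1):
Peg 0: [4]
Peg 1: [5, 2]
Peg 2: [1]
Peg 3: [3]

After move 7 (1->0):
Peg 0: [4, 2]
Peg 1: [5]
Peg 2: [1]
Peg 3: [3]

After move 8 (0->2):
Peg 0: [4, 2]
Peg 1: [5]
Peg 2: [1]
Peg 3: [3]

After move 9 (2->1):
Peg 0: [4, 2]
Peg 1: [5, 1]
Peg 2: []
Peg 3: [3]

Answer: Peg 0: [4, 2]
Peg 1: [5, 1]
Peg 2: []
Peg 3: [3]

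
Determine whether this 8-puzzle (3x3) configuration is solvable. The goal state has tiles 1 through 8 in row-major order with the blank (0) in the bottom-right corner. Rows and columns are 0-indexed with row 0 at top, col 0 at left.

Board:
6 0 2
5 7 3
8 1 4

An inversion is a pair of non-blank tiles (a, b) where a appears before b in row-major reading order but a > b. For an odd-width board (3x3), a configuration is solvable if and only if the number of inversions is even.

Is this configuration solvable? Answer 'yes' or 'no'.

Inversions (pairs i<j in row-major order where tile[i] > tile[j] > 0): 15
15 is odd, so the puzzle is not solvable.

Answer: no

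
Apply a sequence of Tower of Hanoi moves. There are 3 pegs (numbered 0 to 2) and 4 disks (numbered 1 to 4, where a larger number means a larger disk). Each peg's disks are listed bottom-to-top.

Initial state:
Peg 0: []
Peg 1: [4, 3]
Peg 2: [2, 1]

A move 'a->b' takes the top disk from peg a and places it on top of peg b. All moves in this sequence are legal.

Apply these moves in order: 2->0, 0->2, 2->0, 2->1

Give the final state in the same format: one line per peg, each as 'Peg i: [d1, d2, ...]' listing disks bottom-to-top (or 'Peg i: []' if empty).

After move 1 (2->0):
Peg 0: [1]
Peg 1: [4, 3]
Peg 2: [2]

After move 2 (0->2):
Peg 0: []
Peg 1: [4, 3]
Peg 2: [2, 1]

After move 3 (2->0):
Peg 0: [1]
Peg 1: [4, 3]
Peg 2: [2]

After move 4 (2->1):
Peg 0: [1]
Peg 1: [4, 3, 2]
Peg 2: []

Answer: Peg 0: [1]
Peg 1: [4, 3, 2]
Peg 2: []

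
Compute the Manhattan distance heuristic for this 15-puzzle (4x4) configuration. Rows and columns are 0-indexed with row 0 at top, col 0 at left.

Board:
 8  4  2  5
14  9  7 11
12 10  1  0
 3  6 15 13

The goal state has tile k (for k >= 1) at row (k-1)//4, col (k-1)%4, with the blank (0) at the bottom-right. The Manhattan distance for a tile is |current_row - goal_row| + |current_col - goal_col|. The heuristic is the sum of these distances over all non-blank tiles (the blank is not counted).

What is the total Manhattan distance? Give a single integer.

Tile 8: (0,0)->(1,3) = 4
Tile 4: (0,1)->(0,3) = 2
Tile 2: (0,2)->(0,1) = 1
Tile 5: (0,3)->(1,0) = 4
Tile 14: (1,0)->(3,1) = 3
Tile 9: (1,1)->(2,0) = 2
Tile 7: (1,2)->(1,2) = 0
Tile 11: (1,3)->(2,2) = 2
Tile 12: (2,0)->(2,3) = 3
Tile 10: (2,1)->(2,1) = 0
Tile 1: (2,2)->(0,0) = 4
Tile 3: (3,0)->(0,2) = 5
Tile 6: (3,1)->(1,1) = 2
Tile 15: (3,2)->(3,2) = 0
Tile 13: (3,3)->(3,0) = 3
Sum: 4 + 2 + 1 + 4 + 3 + 2 + 0 + 2 + 3 + 0 + 4 + 5 + 2 + 0 + 3 = 35

Answer: 35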